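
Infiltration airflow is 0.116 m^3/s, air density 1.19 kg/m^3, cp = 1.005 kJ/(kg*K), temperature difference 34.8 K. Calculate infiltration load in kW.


Q = V_dot * rho * cp * dT
Q = 0.116 * 1.19 * 1.005 * 34.8
Q = 4.828 kW

4.828


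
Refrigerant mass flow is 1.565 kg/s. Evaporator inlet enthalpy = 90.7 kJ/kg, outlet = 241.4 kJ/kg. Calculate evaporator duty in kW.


dh = 241.4 - 90.7 = 150.7 kJ/kg
Q_evap = m_dot * dh = 1.565 * 150.7
Q_evap = 235.85 kW

235.85


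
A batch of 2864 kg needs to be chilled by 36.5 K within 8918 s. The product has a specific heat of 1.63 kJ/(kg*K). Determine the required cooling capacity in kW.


Q = m * cp * dT / t
Q = 2864 * 1.63 * 36.5 / 8918
Q = 19.107 kW

19.107


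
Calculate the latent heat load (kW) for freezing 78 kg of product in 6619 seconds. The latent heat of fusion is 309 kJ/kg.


Q_lat = m * h_fg / t
Q_lat = 78 * 309 / 6619
Q_lat = 3.64 kW

3.64


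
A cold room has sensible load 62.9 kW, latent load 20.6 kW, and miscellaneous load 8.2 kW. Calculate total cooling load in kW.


Q_total = Q_s + Q_l + Q_misc
Q_total = 62.9 + 20.6 + 8.2
Q_total = 91.7 kW

91.7


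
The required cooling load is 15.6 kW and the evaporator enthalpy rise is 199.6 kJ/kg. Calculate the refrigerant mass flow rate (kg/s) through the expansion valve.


m_dot = Q / dh
m_dot = 15.6 / 199.6
m_dot = 0.0782 kg/s

0.0782


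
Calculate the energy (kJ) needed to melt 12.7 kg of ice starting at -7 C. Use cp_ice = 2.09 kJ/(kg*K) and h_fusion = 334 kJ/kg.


Sensible heat = cp * dT = 2.09 * 7 = 14.63 kJ/kg
Total per kg = 14.63 + 334 = 348.63 kJ/kg
Q = m * total = 12.7 * 348.63
Q = 4427.6 kJ

4427.6


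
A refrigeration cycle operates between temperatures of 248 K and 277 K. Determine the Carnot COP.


dT = 277 - 248 = 29 K
COP_carnot = T_cold / dT = 248 / 29
COP_carnot = 8.552

8.552


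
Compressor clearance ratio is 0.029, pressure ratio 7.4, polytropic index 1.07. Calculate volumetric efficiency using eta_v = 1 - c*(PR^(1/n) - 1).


PR^(1/n) = 7.4^(1/1.07) = 6.49181437
eta_v = 1 - 0.029 * (6.49181437 - 1)
eta_v = 0.8407

0.8407


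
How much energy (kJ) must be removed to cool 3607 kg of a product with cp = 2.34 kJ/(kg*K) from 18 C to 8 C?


dT = 18 - (8) = 10 K
Q = m * cp * dT = 3607 * 2.34 * 10
Q = 84404 kJ

84404


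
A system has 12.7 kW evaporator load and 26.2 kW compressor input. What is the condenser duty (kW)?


Q_cond = Q_evap + W
Q_cond = 12.7 + 26.2
Q_cond = 38.9 kW

38.9


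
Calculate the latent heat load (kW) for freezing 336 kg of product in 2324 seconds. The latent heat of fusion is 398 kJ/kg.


Q_lat = m * h_fg / t
Q_lat = 336 * 398 / 2324
Q_lat = 57.54 kW

57.54


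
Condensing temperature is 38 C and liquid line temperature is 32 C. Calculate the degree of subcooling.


Subcooling = T_cond - T_liquid
Subcooling = 38 - 32
Subcooling = 6 K

6


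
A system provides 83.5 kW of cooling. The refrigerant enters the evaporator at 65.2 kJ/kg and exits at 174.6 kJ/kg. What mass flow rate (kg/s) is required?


dh = 174.6 - 65.2 = 109.4 kJ/kg
m_dot = Q / dh = 83.5 / 109.4 = 0.7633 kg/s

0.7633


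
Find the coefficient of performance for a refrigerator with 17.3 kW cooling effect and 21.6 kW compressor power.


COP = Q_evap / W
COP = 17.3 / 21.6
COP = 0.801

0.801


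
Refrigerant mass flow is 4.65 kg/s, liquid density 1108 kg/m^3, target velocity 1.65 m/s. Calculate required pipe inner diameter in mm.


A = m_dot / (rho * v) = 4.65 / (1108 * 1.65) = 0.002543485395 m^2
d = sqrt(4*A/pi) * 1000
d = 56.9 mm

56.9


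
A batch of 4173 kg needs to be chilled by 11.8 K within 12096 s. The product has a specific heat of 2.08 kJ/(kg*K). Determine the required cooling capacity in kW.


Q = m * cp * dT / t
Q = 4173 * 2.08 * 11.8 / 12096
Q = 8.467 kW

8.467


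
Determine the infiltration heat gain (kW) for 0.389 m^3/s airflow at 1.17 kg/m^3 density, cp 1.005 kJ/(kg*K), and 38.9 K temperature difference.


Q = V_dot * rho * cp * dT
Q = 0.389 * 1.17 * 1.005 * 38.9
Q = 17.793 kW

17.793


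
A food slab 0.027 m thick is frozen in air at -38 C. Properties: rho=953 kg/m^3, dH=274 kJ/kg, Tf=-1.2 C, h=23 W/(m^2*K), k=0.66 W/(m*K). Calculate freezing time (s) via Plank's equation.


dT = -1.2 - (-38) = 36.8 K
term1 = a/(2h) = 0.027/(2*23) = 0.0005869565217
term2 = a^2/(8k) = 0.027^2/(8*0.66) = 0.0001380681818
t = rho*dH*1000/dT * (term1 + term2)
t = 953*274*1000/36.8 * (0.0005869565217 + 0.0001380681818)
t = 5145 s

5145


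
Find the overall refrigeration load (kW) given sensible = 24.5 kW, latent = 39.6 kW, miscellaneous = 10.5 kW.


Q_total = Q_s + Q_l + Q_misc
Q_total = 24.5 + 39.6 + 10.5
Q_total = 74.6 kW

74.6


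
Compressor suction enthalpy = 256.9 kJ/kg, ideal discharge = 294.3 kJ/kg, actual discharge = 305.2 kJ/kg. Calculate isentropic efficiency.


dh_ideal = 294.3 - 256.9 = 37.4 kJ/kg
dh_actual = 305.2 - 256.9 = 48.3 kJ/kg
eta_s = dh_ideal / dh_actual = 37.4 / 48.3
eta_s = 0.7743

0.7743


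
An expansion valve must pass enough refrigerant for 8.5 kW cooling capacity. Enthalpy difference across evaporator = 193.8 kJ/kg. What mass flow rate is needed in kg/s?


m_dot = Q / dh
m_dot = 8.5 / 193.8
m_dot = 0.0439 kg/s

0.0439


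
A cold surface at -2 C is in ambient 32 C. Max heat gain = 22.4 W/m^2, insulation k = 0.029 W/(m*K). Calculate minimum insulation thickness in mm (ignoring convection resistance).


dT = 32 - (-2) = 34 K
thickness = k * dT / q_max * 1000
thickness = 0.029 * 34 / 22.4 * 1000
thickness = 44.0 mm

44.0


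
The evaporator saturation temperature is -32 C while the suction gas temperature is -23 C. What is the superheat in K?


Superheat = T_suction - T_evap
Superheat = -23 - (-32)
Superheat = 9 K

9


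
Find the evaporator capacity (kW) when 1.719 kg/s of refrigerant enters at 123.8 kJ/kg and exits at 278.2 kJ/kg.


dh = 278.2 - 123.8 = 154.4 kJ/kg
Q_evap = m_dot * dh = 1.719 * 154.4
Q_evap = 265.41 kW

265.41


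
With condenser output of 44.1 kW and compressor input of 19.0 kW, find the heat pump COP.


COP_hp = Q_cond / W
COP_hp = 44.1 / 19.0
COP_hp = 2.321

2.321


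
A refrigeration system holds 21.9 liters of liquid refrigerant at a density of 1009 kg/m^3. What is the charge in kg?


Charge = V * rho / 1000
Charge = 21.9 * 1009 / 1000
Charge = 22.1 kg

22.1


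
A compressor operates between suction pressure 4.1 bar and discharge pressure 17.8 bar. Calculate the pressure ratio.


PR = P_high / P_low
PR = 17.8 / 4.1
PR = 4.341

4.341


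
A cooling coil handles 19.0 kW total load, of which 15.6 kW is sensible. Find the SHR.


SHR = Q_sensible / Q_total
SHR = 15.6 / 19.0
SHR = 0.821

0.821


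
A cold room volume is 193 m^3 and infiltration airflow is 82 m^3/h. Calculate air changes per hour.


ACH = flow / volume
ACH = 82 / 193
ACH = 0.425

0.425


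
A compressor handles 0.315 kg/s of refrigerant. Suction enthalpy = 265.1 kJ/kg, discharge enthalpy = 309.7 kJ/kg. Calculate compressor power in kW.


dh = 309.7 - 265.1 = 44.6 kJ/kg
W = m_dot * dh = 0.315 * 44.6 = 14.05 kW

14.05


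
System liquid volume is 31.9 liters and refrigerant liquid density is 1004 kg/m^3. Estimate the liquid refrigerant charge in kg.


Charge = V * rho / 1000
Charge = 31.9 * 1004 / 1000
Charge = 32.03 kg

32.03


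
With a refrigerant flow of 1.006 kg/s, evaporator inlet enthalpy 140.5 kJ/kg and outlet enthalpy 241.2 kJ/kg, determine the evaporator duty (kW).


dh = 241.2 - 140.5 = 100.7 kJ/kg
Q_evap = m_dot * dh = 1.006 * 100.7
Q_evap = 101.3 kW

101.3


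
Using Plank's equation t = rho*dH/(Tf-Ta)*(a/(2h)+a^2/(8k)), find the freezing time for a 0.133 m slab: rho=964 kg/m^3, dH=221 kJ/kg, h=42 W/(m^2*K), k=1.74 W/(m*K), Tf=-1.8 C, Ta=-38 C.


dT = -1.8 - (-38) = 36.2 K
term1 = a/(2h) = 0.133/(2*42) = 0.001583333333
term2 = a^2/(8k) = 0.133^2/(8*1.74) = 0.001270761494
t = rho*dH*1000/dT * (term1 + term2)
t = 964*221*1000/36.2 * (0.001583333333 + 0.001270761494)
t = 16797 s

16797


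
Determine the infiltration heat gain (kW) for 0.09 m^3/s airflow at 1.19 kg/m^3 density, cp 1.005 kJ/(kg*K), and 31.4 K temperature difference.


Q = V_dot * rho * cp * dT
Q = 0.09 * 1.19 * 1.005 * 31.4
Q = 3.38 kW

3.38


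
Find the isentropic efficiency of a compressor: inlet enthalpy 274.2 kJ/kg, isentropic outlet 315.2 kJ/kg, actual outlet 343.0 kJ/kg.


dh_ideal = 315.2 - 274.2 = 41.0 kJ/kg
dh_actual = 343.0 - 274.2 = 68.8 kJ/kg
eta_s = dh_ideal / dh_actual = 41.0 / 68.8
eta_s = 0.5959

0.5959


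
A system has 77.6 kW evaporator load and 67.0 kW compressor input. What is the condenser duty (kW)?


Q_cond = Q_evap + W
Q_cond = 77.6 + 67.0
Q_cond = 144.6 kW

144.6


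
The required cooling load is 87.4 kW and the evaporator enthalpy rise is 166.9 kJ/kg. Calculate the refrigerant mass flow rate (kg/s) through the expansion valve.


m_dot = Q / dh
m_dot = 87.4 / 166.9
m_dot = 0.5237 kg/s

0.5237


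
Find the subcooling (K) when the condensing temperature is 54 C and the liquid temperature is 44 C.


Subcooling = T_cond - T_liquid
Subcooling = 54 - 44
Subcooling = 10 K

10


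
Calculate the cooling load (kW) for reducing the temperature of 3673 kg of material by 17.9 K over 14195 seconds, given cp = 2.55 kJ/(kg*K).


Q = m * cp * dT / t
Q = 3673 * 2.55 * 17.9 / 14195
Q = 11.811 kW

11.811


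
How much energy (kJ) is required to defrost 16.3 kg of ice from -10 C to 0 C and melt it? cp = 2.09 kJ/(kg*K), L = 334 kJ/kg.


Sensible heat = cp * dT = 2.09 * 10 = 20.9 kJ/kg
Total per kg = 20.9 + 334 = 354.9 kJ/kg
Q = m * total = 16.3 * 354.9
Q = 5784.9 kJ

5784.9


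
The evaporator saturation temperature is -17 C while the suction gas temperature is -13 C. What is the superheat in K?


Superheat = T_suction - T_evap
Superheat = -13 - (-17)
Superheat = 4 K

4


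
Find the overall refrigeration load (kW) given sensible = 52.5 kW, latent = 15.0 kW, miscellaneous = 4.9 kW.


Q_total = Q_s + Q_l + Q_misc
Q_total = 52.5 + 15.0 + 4.9
Q_total = 72.4 kW

72.4


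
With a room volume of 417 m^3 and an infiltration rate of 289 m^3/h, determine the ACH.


ACH = flow / volume
ACH = 289 / 417
ACH = 0.693

0.693


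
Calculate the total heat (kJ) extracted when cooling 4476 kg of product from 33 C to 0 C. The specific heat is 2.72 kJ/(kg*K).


dT = 33 - (0) = 33 K
Q = m * cp * dT = 4476 * 2.72 * 33
Q = 401766 kJ

401766


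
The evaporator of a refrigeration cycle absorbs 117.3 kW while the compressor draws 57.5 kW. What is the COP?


COP = Q_evap / W
COP = 117.3 / 57.5
COP = 2.04

2.04


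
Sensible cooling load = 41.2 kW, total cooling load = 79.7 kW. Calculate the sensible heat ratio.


SHR = Q_sensible / Q_total
SHR = 41.2 / 79.7
SHR = 0.517

0.517


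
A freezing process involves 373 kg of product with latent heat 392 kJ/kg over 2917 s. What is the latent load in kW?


Q_lat = m * h_fg / t
Q_lat = 373 * 392 / 2917
Q_lat = 50.13 kW

50.13


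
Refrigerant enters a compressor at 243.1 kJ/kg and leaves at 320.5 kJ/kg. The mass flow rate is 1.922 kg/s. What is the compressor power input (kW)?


dh = 320.5 - 243.1 = 77.4 kJ/kg
W = m_dot * dh = 1.922 * 77.4 = 148.76 kW

148.76


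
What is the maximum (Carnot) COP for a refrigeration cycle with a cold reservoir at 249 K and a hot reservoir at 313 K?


dT = 313 - 249 = 64 K
COP_carnot = T_cold / dT = 249 / 64
COP_carnot = 3.891

3.891


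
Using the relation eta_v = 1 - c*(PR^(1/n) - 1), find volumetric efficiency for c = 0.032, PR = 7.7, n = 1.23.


PR^(1/n) = 7.7^(1/1.23) = 5.25683283
eta_v = 1 - 0.032 * (5.25683283 - 1)
eta_v = 0.8638

0.8638


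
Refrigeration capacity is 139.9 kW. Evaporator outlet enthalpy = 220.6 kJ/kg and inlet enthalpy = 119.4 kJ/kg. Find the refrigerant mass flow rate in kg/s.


dh = 220.6 - 119.4 = 101.2 kJ/kg
m_dot = Q / dh = 139.9 / 101.2 = 1.3824 kg/s

1.3824


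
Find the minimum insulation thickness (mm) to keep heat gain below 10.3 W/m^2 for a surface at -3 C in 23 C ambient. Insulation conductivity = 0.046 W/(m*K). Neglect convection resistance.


dT = 23 - (-3) = 26 K
thickness = k * dT / q_max * 1000
thickness = 0.046 * 26 / 10.3 * 1000
thickness = 116.1 mm

116.1


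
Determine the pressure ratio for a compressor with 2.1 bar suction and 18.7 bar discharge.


PR = P_high / P_low
PR = 18.7 / 2.1
PR = 8.905

8.905


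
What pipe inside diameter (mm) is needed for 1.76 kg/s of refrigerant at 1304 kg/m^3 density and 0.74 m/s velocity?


A = m_dot / (rho * v) = 1.76 / (1304 * 0.74) = 0.001823909799 m^2
d = sqrt(4*A/pi) * 1000
d = 48.2 mm

48.2


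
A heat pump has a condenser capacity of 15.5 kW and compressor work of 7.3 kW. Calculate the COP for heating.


COP_hp = Q_cond / W
COP_hp = 15.5 / 7.3
COP_hp = 2.123

2.123


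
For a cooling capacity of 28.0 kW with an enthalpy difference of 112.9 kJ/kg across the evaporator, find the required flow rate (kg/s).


m_dot = Q / dh
m_dot = 28.0 / 112.9
m_dot = 0.248 kg/s

0.248


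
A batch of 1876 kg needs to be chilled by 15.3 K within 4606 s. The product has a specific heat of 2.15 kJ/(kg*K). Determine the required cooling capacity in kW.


Q = m * cp * dT / t
Q = 1876 * 2.15 * 15.3 / 4606
Q = 13.398 kW

13.398


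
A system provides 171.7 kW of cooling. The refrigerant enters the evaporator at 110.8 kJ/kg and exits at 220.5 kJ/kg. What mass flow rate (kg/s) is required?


dh = 220.5 - 110.8 = 109.7 kJ/kg
m_dot = Q / dh = 171.7 / 109.7 = 1.5652 kg/s

1.5652


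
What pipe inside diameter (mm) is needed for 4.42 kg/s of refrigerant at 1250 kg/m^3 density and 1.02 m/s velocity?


A = m_dot / (rho * v) = 4.42 / (1250 * 1.02) = 0.003466666667 m^2
d = sqrt(4*A/pi) * 1000
d = 66.4 mm

66.4


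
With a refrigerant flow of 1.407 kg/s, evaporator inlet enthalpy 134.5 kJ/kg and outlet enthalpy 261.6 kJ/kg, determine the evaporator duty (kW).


dh = 261.6 - 134.5 = 127.1 kJ/kg
Q_evap = m_dot * dh = 1.407 * 127.1
Q_evap = 178.83 kW

178.83


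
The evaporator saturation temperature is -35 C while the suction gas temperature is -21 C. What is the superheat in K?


Superheat = T_suction - T_evap
Superheat = -21 - (-35)
Superheat = 14 K

14


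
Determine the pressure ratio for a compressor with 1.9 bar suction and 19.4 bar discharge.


PR = P_high / P_low
PR = 19.4 / 1.9
PR = 10.211

10.211


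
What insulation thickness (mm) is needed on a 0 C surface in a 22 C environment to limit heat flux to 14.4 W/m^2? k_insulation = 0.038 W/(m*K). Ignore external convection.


dT = 22 - (0) = 22 K
thickness = k * dT / q_max * 1000
thickness = 0.038 * 22 / 14.4 * 1000
thickness = 58.1 mm

58.1


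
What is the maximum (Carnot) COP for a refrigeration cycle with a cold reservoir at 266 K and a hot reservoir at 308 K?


dT = 308 - 266 = 42 K
COP_carnot = T_cold / dT = 266 / 42
COP_carnot = 6.333

6.333


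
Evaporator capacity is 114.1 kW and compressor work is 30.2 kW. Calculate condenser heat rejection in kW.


Q_cond = Q_evap + W
Q_cond = 114.1 + 30.2
Q_cond = 144.3 kW

144.3


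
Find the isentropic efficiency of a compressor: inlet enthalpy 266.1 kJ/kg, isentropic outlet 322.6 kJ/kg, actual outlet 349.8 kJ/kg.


dh_ideal = 322.6 - 266.1 = 56.5 kJ/kg
dh_actual = 349.8 - 266.1 = 83.7 kJ/kg
eta_s = dh_ideal / dh_actual = 56.5 / 83.7
eta_s = 0.675

0.675


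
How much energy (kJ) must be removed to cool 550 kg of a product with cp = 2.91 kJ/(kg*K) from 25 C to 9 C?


dT = 25 - (9) = 16 K
Q = m * cp * dT = 550 * 2.91 * 16
Q = 25608 kJ

25608


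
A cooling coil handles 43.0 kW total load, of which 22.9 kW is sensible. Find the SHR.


SHR = Q_sensible / Q_total
SHR = 22.9 / 43.0
SHR = 0.533

0.533


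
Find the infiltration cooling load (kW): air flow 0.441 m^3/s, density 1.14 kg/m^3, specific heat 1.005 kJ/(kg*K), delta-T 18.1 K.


Q = V_dot * rho * cp * dT
Q = 0.441 * 1.14 * 1.005 * 18.1
Q = 9.145 kW

9.145


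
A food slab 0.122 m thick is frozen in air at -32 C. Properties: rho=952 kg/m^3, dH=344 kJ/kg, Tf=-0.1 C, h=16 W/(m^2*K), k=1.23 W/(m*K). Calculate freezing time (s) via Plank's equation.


dT = -0.1 - (-32) = 31.9 K
term1 = a/(2h) = 0.122/(2*16) = 0.0038125
term2 = a^2/(8k) = 0.122^2/(8*1.23) = 0.001512601626
t = rho*dH*1000/dT * (term1 + term2)
t = 952*344*1000/31.9 * (0.0038125 + 0.001512601626)
t = 54668 s

54668


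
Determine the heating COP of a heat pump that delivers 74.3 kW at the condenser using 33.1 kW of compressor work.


COP_hp = Q_cond / W
COP_hp = 74.3 / 33.1
COP_hp = 2.245

2.245


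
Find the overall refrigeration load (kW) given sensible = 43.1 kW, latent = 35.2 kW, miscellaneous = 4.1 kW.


Q_total = Q_s + Q_l + Q_misc
Q_total = 43.1 + 35.2 + 4.1
Q_total = 82.4 kW

82.4


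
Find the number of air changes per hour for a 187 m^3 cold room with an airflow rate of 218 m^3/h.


ACH = flow / volume
ACH = 218 / 187
ACH = 1.166

1.166


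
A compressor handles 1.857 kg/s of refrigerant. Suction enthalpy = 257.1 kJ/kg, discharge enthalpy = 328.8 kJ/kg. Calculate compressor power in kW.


dh = 328.8 - 257.1 = 71.7 kJ/kg
W = m_dot * dh = 1.857 * 71.7 = 133.15 kW

133.15


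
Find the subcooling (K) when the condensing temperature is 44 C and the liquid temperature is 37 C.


Subcooling = T_cond - T_liquid
Subcooling = 44 - 37
Subcooling = 7 K

7


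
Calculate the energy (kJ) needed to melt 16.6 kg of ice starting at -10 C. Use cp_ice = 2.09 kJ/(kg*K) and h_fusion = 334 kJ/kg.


Sensible heat = cp * dT = 2.09 * 10 = 20.9 kJ/kg
Total per kg = 20.9 + 334 = 354.9 kJ/kg
Q = m * total = 16.6 * 354.9
Q = 5891.3 kJ

5891.3


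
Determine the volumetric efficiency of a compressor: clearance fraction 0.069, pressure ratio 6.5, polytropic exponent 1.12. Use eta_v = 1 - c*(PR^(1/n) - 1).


PR^(1/n) = 6.5^(1/1.12) = 5.3188225
eta_v = 1 - 0.069 * (5.3188225 - 1)
eta_v = 0.702

0.702


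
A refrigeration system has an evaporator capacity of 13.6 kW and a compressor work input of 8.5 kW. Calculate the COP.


COP = Q_evap / W
COP = 13.6 / 8.5
COP = 1.6

1.6


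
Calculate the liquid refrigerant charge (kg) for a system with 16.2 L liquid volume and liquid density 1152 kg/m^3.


Charge = V * rho / 1000
Charge = 16.2 * 1152 / 1000
Charge = 18.66 kg

18.66


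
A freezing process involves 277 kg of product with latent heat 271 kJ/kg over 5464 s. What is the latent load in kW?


Q_lat = m * h_fg / t
Q_lat = 277 * 271 / 5464
Q_lat = 13.74 kW

13.74


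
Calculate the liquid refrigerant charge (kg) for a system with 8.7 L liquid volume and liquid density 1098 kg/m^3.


Charge = V * rho / 1000
Charge = 8.7 * 1098 / 1000
Charge = 9.55 kg

9.55


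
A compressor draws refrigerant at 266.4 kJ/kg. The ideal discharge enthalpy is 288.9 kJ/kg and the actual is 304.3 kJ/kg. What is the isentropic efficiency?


dh_ideal = 288.9 - 266.4 = 22.5 kJ/kg
dh_actual = 304.3 - 266.4 = 37.9 kJ/kg
eta_s = dh_ideal / dh_actual = 22.5 / 37.9
eta_s = 0.5937

0.5937


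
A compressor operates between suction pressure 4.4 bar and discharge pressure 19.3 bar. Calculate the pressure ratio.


PR = P_high / P_low
PR = 19.3 / 4.4
PR = 4.386

4.386


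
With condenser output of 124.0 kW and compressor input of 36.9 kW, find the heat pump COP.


COP_hp = Q_cond / W
COP_hp = 124.0 / 36.9
COP_hp = 3.36

3.36


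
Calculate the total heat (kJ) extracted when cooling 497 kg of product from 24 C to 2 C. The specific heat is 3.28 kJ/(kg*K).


dT = 24 - (2) = 22 K
Q = m * cp * dT = 497 * 3.28 * 22
Q = 35864 kJ

35864


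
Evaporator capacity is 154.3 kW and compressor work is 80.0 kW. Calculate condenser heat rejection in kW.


Q_cond = Q_evap + W
Q_cond = 154.3 + 80.0
Q_cond = 234.3 kW

234.3


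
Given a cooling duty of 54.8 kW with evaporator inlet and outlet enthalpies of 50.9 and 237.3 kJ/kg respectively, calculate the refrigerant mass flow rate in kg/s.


dh = 237.3 - 50.9 = 186.4 kJ/kg
m_dot = Q / dh = 54.8 / 186.4 = 0.294 kg/s

0.294


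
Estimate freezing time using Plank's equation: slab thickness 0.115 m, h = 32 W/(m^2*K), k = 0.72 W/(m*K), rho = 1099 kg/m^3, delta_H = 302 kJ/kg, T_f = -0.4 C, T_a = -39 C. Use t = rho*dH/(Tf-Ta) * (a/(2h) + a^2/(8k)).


dT = -0.4 - (-39) = 38.6 K
term1 = a/(2h) = 0.115/(2*32) = 0.001796875
term2 = a^2/(8k) = 0.115^2/(8*0.72) = 0.002296006944
t = rho*dH*1000/dT * (term1 + term2)
t = 1099*302*1000/38.6 * (0.001796875 + 0.002296006944)
t = 35192 s

35192


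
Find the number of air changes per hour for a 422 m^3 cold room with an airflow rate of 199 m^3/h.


ACH = flow / volume
ACH = 199 / 422
ACH = 0.472

0.472


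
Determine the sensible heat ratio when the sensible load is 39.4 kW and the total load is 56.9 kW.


SHR = Q_sensible / Q_total
SHR = 39.4 / 56.9
SHR = 0.692

0.692


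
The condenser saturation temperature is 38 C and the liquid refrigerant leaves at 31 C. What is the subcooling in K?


Subcooling = T_cond - T_liquid
Subcooling = 38 - 31
Subcooling = 7 K

7


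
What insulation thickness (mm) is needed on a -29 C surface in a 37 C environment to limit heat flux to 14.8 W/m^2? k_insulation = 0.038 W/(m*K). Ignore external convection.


dT = 37 - (-29) = 66 K
thickness = k * dT / q_max * 1000
thickness = 0.038 * 66 / 14.8 * 1000
thickness = 169.5 mm

169.5


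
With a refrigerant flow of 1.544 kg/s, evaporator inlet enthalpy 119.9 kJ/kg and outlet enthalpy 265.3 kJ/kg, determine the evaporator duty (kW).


dh = 265.3 - 119.9 = 145.4 kJ/kg
Q_evap = m_dot * dh = 1.544 * 145.4
Q_evap = 224.5 kW

224.5


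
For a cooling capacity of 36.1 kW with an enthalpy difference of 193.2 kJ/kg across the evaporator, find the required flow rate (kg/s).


m_dot = Q / dh
m_dot = 36.1 / 193.2
m_dot = 0.1869 kg/s

0.1869


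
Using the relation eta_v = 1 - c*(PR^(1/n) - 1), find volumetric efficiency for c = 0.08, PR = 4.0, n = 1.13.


PR^(1/n) = 4.0^(1/1.13) = 3.41033037
eta_v = 1 - 0.08 * (3.41033037 - 1)
eta_v = 0.8072

0.8072


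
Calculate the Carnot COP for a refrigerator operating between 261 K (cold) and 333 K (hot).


dT = 333 - 261 = 72 K
COP_carnot = T_cold / dT = 261 / 72
COP_carnot = 3.625

3.625


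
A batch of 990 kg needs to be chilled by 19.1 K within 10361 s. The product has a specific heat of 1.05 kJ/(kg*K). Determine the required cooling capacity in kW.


Q = m * cp * dT / t
Q = 990 * 1.05 * 19.1 / 10361
Q = 1.916 kW

1.916


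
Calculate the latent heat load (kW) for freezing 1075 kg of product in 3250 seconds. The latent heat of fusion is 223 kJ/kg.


Q_lat = m * h_fg / t
Q_lat = 1075 * 223 / 3250
Q_lat = 73.76 kW

73.76


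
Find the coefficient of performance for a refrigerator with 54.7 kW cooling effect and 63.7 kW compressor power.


COP = Q_evap / W
COP = 54.7 / 63.7
COP = 0.859

0.859


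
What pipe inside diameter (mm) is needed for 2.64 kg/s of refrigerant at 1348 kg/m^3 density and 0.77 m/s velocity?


A = m_dot / (rho * v) = 2.64 / (1348 * 0.77) = 0.002543450615 m^2
d = sqrt(4*A/pi) * 1000
d = 56.9 mm

56.9


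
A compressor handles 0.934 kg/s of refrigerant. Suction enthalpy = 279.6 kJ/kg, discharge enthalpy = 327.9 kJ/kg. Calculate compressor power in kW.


dh = 327.9 - 279.6 = 48.3 kJ/kg
W = m_dot * dh = 0.934 * 48.3 = 45.11 kW

45.11


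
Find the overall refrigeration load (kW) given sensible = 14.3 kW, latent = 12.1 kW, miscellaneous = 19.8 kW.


Q_total = Q_s + Q_l + Q_misc
Q_total = 14.3 + 12.1 + 19.8
Q_total = 46.2 kW

46.2


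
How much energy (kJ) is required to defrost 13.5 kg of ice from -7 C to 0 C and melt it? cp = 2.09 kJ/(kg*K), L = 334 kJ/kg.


Sensible heat = cp * dT = 2.09 * 7 = 14.63 kJ/kg
Total per kg = 14.63 + 334 = 348.63 kJ/kg
Q = m * total = 13.5 * 348.63
Q = 4706.5 kJ

4706.5


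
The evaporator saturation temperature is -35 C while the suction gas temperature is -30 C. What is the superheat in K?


Superheat = T_suction - T_evap
Superheat = -30 - (-35)
Superheat = 5 K

5


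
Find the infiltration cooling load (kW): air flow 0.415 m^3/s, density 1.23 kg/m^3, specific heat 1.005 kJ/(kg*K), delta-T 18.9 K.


Q = V_dot * rho * cp * dT
Q = 0.415 * 1.23 * 1.005 * 18.9
Q = 9.696 kW

9.696


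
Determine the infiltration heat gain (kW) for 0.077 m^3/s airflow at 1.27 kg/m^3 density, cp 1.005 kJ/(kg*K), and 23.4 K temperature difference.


Q = V_dot * rho * cp * dT
Q = 0.077 * 1.27 * 1.005 * 23.4
Q = 2.3 kW

2.3


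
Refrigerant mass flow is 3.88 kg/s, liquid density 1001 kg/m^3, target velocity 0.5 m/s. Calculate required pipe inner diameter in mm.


A = m_dot / (rho * v) = 3.88 / (1001 * 0.5) = 0.007752247752 m^2
d = sqrt(4*A/pi) * 1000
d = 99.4 mm

99.4


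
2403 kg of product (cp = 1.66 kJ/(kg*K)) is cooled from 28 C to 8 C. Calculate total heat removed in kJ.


dT = 28 - (8) = 20 K
Q = m * cp * dT = 2403 * 1.66 * 20
Q = 79780 kJ

79780


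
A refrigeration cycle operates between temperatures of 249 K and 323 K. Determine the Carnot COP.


dT = 323 - 249 = 74 K
COP_carnot = T_cold / dT = 249 / 74
COP_carnot = 3.365

3.365


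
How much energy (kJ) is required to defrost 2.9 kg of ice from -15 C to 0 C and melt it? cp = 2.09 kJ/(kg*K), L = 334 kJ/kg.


Sensible heat = cp * dT = 2.09 * 15 = 31.35 kJ/kg
Total per kg = 31.35 + 334 = 365.35 kJ/kg
Q = m * total = 2.9 * 365.35
Q = 1059.5 kJ

1059.5


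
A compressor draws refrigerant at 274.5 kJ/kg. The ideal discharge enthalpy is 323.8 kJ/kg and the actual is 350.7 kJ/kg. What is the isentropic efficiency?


dh_ideal = 323.8 - 274.5 = 49.3 kJ/kg
dh_actual = 350.7 - 274.5 = 76.2 kJ/kg
eta_s = dh_ideal / dh_actual = 49.3 / 76.2
eta_s = 0.647

0.647


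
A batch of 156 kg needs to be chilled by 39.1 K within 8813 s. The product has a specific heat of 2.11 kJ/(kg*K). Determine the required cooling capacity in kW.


Q = m * cp * dT / t
Q = 156 * 2.11 * 39.1 / 8813
Q = 1.46 kW

1.46


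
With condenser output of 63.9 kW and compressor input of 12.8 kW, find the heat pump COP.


COP_hp = Q_cond / W
COP_hp = 63.9 / 12.8
COP_hp = 4.992

4.992


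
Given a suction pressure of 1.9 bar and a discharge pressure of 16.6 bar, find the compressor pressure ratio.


PR = P_high / P_low
PR = 16.6 / 1.9
PR = 8.737

8.737


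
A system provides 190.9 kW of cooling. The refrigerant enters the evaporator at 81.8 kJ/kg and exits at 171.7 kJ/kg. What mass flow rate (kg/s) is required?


dh = 171.7 - 81.8 = 89.9 kJ/kg
m_dot = Q / dh = 190.9 / 89.9 = 2.1235 kg/s

2.1235


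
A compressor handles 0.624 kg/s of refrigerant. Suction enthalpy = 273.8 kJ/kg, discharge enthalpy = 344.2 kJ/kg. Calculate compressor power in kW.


dh = 344.2 - 273.8 = 70.4 kJ/kg
W = m_dot * dh = 0.624 * 70.4 = 43.93 kW

43.93


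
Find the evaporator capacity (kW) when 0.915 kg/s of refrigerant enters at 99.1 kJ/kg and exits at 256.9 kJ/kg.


dh = 256.9 - 99.1 = 157.8 kJ/kg
Q_evap = m_dot * dh = 0.915 * 157.8
Q_evap = 144.39 kW

144.39


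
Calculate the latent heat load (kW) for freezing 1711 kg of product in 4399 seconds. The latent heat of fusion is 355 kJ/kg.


Q_lat = m * h_fg / t
Q_lat = 1711 * 355 / 4399
Q_lat = 138.08 kW

138.08


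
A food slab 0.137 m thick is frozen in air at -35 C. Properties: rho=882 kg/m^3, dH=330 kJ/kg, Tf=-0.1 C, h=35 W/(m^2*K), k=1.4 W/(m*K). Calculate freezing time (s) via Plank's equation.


dT = -0.1 - (-35) = 34.9 K
term1 = a/(2h) = 0.137/(2*35) = 0.001957142857
term2 = a^2/(8k) = 0.137^2/(8*1.4) = 0.001675803571
t = rho*dH*1000/dT * (term1 + term2)
t = 882*330*1000/34.9 * (0.001957142857 + 0.001675803571)
t = 30298 s

30298


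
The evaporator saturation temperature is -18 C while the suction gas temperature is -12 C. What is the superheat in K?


Superheat = T_suction - T_evap
Superheat = -12 - (-18)
Superheat = 6 K

6


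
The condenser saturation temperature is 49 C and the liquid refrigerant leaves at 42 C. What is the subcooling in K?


Subcooling = T_cond - T_liquid
Subcooling = 49 - 42
Subcooling = 7 K

7


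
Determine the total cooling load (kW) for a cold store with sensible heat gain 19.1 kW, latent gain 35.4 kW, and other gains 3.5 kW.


Q_total = Q_s + Q_l + Q_misc
Q_total = 19.1 + 35.4 + 3.5
Q_total = 58.0 kW

58.0


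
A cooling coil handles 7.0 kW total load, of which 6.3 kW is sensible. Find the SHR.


SHR = Q_sensible / Q_total
SHR = 6.3 / 7.0
SHR = 0.9

0.9


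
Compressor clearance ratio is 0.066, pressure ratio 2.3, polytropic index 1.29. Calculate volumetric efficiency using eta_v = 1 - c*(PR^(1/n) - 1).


PR^(1/n) = 2.3^(1/1.29) = 1.90725681
eta_v = 1 - 0.066 * (1.90725681 - 1)
eta_v = 0.9401

0.9401


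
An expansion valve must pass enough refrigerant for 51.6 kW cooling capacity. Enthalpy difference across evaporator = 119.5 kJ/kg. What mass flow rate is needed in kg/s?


m_dot = Q / dh
m_dot = 51.6 / 119.5
m_dot = 0.4318 kg/s

0.4318


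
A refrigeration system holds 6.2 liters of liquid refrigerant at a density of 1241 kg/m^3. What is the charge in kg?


Charge = V * rho / 1000
Charge = 6.2 * 1241 / 1000
Charge = 7.69 kg

7.69


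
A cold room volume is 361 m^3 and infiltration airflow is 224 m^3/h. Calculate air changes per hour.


ACH = flow / volume
ACH = 224 / 361
ACH = 0.62

0.62


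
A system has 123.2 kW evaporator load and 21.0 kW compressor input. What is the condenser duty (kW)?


Q_cond = Q_evap + W
Q_cond = 123.2 + 21.0
Q_cond = 144.2 kW

144.2


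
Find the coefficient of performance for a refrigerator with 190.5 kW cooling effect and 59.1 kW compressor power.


COP = Q_evap / W
COP = 190.5 / 59.1
COP = 3.223

3.223


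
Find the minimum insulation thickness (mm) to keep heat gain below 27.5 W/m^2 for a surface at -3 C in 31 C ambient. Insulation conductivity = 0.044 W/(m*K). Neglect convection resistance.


dT = 31 - (-3) = 34 K
thickness = k * dT / q_max * 1000
thickness = 0.044 * 34 / 27.5 * 1000
thickness = 54.4 mm

54.4


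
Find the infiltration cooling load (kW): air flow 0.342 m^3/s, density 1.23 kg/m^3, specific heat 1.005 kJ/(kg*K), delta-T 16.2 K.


Q = V_dot * rho * cp * dT
Q = 0.342 * 1.23 * 1.005 * 16.2
Q = 6.849 kW

6.849


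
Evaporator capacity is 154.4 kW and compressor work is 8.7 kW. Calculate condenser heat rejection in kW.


Q_cond = Q_evap + W
Q_cond = 154.4 + 8.7
Q_cond = 163.1 kW

163.1


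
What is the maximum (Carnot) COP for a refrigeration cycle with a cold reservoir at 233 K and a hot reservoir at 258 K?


dT = 258 - 233 = 25 K
COP_carnot = T_cold / dT = 233 / 25
COP_carnot = 9.32

9.32


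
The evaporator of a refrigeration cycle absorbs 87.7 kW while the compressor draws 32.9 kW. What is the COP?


COP = Q_evap / W
COP = 87.7 / 32.9
COP = 2.666

2.666


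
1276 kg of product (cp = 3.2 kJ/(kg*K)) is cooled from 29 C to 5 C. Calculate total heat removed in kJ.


dT = 29 - (5) = 24 K
Q = m * cp * dT = 1276 * 3.2 * 24
Q = 97997 kJ

97997


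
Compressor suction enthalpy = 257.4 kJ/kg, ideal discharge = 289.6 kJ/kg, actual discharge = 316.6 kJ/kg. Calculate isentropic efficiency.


dh_ideal = 289.6 - 257.4 = 32.2 kJ/kg
dh_actual = 316.6 - 257.4 = 59.2 kJ/kg
eta_s = dh_ideal / dh_actual = 32.2 / 59.2
eta_s = 0.5439

0.5439


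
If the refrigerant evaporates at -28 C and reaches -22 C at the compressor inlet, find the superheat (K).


Superheat = T_suction - T_evap
Superheat = -22 - (-28)
Superheat = 6 K

6


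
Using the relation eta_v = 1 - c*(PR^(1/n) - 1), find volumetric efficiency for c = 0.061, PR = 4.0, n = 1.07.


PR^(1/n) = 4.0^(1/1.07) = 3.65319529
eta_v = 1 - 0.061 * (3.65319529 - 1)
eta_v = 0.8382

0.8382


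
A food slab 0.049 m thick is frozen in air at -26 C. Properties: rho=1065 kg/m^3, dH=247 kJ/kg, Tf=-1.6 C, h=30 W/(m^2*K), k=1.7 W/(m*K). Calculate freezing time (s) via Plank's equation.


dT = -1.6 - (-26) = 24.4 K
term1 = a/(2h) = 0.049/(2*30) = 0.0008166666667
term2 = a^2/(8k) = 0.049^2/(8*1.7) = 0.0001765441176
t = rho*dH*1000/dT * (term1 + term2)
t = 1065*247*1000/24.4 * (0.0008166666667 + 0.0001765441176)
t = 10708 s

10708


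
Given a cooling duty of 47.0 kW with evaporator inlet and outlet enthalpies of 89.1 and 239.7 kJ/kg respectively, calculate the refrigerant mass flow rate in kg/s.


dh = 239.7 - 89.1 = 150.6 kJ/kg
m_dot = Q / dh = 47.0 / 150.6 = 0.3121 kg/s

0.3121


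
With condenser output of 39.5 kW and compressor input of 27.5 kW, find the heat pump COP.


COP_hp = Q_cond / W
COP_hp = 39.5 / 27.5
COP_hp = 1.436

1.436


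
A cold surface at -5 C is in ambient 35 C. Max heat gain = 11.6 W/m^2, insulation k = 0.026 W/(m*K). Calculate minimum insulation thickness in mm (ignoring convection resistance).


dT = 35 - (-5) = 40 K
thickness = k * dT / q_max * 1000
thickness = 0.026 * 40 / 11.6 * 1000
thickness = 89.7 mm

89.7


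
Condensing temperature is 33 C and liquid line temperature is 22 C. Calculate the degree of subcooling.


Subcooling = T_cond - T_liquid
Subcooling = 33 - 22
Subcooling = 11 K

11


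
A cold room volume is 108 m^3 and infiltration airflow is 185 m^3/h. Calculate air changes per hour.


ACH = flow / volume
ACH = 185 / 108
ACH = 1.713

1.713


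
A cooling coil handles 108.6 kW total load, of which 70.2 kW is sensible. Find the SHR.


SHR = Q_sensible / Q_total
SHR = 70.2 / 108.6
SHR = 0.646

0.646


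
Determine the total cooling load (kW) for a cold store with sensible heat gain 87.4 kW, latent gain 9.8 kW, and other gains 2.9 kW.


Q_total = Q_s + Q_l + Q_misc
Q_total = 87.4 + 9.8 + 2.9
Q_total = 100.1 kW

100.1


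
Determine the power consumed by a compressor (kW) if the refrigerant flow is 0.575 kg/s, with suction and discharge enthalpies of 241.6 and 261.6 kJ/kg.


dh = 261.6 - 241.6 = 20.0 kJ/kg
W = m_dot * dh = 0.575 * 20.0 = 11.5 kW

11.5


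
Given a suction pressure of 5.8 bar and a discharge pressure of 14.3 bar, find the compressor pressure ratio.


PR = P_high / P_low
PR = 14.3 / 5.8
PR = 2.466

2.466


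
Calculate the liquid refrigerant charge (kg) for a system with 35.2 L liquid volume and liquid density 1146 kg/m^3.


Charge = V * rho / 1000
Charge = 35.2 * 1146 / 1000
Charge = 40.34 kg

40.34


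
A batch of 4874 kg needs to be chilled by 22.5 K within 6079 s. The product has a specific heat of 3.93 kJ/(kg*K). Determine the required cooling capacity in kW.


Q = m * cp * dT / t
Q = 4874 * 3.93 * 22.5 / 6079
Q = 70.897 kW

70.897


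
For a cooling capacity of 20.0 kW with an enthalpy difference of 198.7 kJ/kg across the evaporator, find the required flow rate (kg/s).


m_dot = Q / dh
m_dot = 20.0 / 198.7
m_dot = 0.1007 kg/s

0.1007


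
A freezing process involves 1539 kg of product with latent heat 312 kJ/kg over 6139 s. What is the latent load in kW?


Q_lat = m * h_fg / t
Q_lat = 1539 * 312 / 6139
Q_lat = 78.22 kW

78.22


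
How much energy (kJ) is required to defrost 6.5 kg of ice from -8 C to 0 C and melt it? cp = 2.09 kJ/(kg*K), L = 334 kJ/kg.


Sensible heat = cp * dT = 2.09 * 8 = 16.72 kJ/kg
Total per kg = 16.72 + 334 = 350.72 kJ/kg
Q = m * total = 6.5 * 350.72
Q = 2279.7 kJ

2279.7


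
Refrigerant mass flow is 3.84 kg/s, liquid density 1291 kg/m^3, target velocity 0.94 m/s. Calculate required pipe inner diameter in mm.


A = m_dot / (rho * v) = 3.84 / (1291 * 0.94) = 0.003164296191 m^2
d = sqrt(4*A/pi) * 1000
d = 63.5 mm

63.5


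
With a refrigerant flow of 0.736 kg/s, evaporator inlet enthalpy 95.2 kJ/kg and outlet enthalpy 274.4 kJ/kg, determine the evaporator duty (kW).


dh = 274.4 - 95.2 = 179.2 kJ/kg
Q_evap = m_dot * dh = 0.736 * 179.2
Q_evap = 131.89 kW

131.89


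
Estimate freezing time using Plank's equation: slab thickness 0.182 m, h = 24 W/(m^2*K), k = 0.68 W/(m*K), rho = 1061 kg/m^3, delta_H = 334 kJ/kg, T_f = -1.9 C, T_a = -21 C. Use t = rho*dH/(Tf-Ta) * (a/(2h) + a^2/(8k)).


dT = -1.9 - (-21) = 19.1 K
term1 = a/(2h) = 0.182/(2*24) = 0.003791666667
term2 = a^2/(8k) = 0.182^2/(8*0.68) = 0.006088970588
t = rho*dH*1000/dT * (term1 + term2)
t = 1061*334*1000/19.1 * (0.003791666667 + 0.006088970588)
t = 183322 s

183322


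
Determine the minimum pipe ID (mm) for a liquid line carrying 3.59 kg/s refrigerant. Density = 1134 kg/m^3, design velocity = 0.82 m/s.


A = m_dot / (rho * v) = 3.59 / (1134 * 0.82) = 0.00386071321 m^2
d = sqrt(4*A/pi) * 1000
d = 70.1 mm

70.1


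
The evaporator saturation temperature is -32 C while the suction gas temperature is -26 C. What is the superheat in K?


Superheat = T_suction - T_evap
Superheat = -26 - (-32)
Superheat = 6 K

6


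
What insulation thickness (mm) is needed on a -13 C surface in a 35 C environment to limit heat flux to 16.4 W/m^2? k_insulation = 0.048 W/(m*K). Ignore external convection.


dT = 35 - (-13) = 48 K
thickness = k * dT / q_max * 1000
thickness = 0.048 * 48 / 16.4 * 1000
thickness = 140.5 mm

140.5


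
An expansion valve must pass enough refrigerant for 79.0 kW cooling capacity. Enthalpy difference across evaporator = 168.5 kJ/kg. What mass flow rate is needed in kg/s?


m_dot = Q / dh
m_dot = 79.0 / 168.5
m_dot = 0.4688 kg/s

0.4688


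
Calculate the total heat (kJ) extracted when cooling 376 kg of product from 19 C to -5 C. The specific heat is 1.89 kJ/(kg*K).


dT = 19 - (-5) = 24 K
Q = m * cp * dT = 376 * 1.89 * 24
Q = 17055 kJ

17055


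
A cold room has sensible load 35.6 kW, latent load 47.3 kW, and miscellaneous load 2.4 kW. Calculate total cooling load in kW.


Q_total = Q_s + Q_l + Q_misc
Q_total = 35.6 + 47.3 + 2.4
Q_total = 85.3 kW

85.3


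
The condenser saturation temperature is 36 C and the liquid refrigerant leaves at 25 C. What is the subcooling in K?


Subcooling = T_cond - T_liquid
Subcooling = 36 - 25
Subcooling = 11 K

11


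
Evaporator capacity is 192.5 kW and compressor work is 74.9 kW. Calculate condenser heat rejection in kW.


Q_cond = Q_evap + W
Q_cond = 192.5 + 74.9
Q_cond = 267.4 kW

267.4


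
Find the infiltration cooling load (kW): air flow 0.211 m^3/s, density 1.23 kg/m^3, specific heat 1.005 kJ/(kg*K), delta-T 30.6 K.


Q = V_dot * rho * cp * dT
Q = 0.211 * 1.23 * 1.005 * 30.6
Q = 7.981 kW

7.981


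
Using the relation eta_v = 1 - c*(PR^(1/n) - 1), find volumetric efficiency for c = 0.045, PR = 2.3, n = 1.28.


PR^(1/n) = 2.3^(1/1.28) = 1.91690183
eta_v = 1 - 0.045 * (1.91690183 - 1)
eta_v = 0.9587

0.9587


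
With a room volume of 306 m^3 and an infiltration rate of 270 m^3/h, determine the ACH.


ACH = flow / volume
ACH = 270 / 306
ACH = 0.882

0.882


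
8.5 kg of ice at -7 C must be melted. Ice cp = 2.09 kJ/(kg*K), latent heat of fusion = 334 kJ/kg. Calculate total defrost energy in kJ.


Sensible heat = cp * dT = 2.09 * 7 = 14.63 kJ/kg
Total per kg = 14.63 + 334 = 348.63 kJ/kg
Q = m * total = 8.5 * 348.63
Q = 2963.4 kJ

2963.4


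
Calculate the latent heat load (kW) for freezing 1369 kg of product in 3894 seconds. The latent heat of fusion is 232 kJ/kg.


Q_lat = m * h_fg / t
Q_lat = 1369 * 232 / 3894
Q_lat = 81.56 kW

81.56


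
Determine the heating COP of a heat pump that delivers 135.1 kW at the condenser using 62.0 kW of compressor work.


COP_hp = Q_cond / W
COP_hp = 135.1 / 62.0
COP_hp = 2.179

2.179


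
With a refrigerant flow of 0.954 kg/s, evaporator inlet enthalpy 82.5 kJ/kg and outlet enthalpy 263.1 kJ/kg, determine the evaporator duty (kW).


dh = 263.1 - 82.5 = 180.6 kJ/kg
Q_evap = m_dot * dh = 0.954 * 180.6
Q_evap = 172.29 kW

172.29


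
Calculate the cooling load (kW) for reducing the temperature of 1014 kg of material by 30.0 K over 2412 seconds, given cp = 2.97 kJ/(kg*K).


Q = m * cp * dT / t
Q = 1014 * 2.97 * 30.0 / 2412
Q = 37.457 kW

37.457
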